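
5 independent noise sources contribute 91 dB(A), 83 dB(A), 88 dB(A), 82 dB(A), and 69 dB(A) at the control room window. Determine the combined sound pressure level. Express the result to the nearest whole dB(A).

For uncorrelated sources the intensities add, so convert each level to linear form, sum, and take 10·log₁₀ of the total.
Σ 10^(L/10) = 10^(91/10) + 10^(83/10) + 10^(88/10) + 10^(82/10) + 10^(69/10) = 2.256e+09.
L_total = 10·log₁₀(2.256e+09) = 93.53 dB(A).

94 dB(A)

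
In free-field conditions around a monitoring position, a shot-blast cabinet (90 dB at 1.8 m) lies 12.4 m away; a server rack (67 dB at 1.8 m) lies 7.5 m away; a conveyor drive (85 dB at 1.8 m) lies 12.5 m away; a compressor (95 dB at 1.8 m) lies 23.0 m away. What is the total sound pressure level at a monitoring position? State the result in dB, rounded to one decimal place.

76.7 dB

Apply inverse-square spreading to bring every level to the receiver, then sum 10^(L/10).
shot-blast cabinet: 90 − 20·log₁₀(12.4/1.8) = 90 − 16.76 = 73.24 dB.
server rack: 67 − 20·log₁₀(7.5/1.8) = 67 − 12.40 = 54.60 dB.
conveyor drive: 85 − 20·log₁₀(12.5/1.8) = 85 − 16.83 = 68.17 dB.
compressor: 95 − 20·log₁₀(23.0/1.8) = 95 − 22.13 = 72.87 dB.
Σ 10^(L/10) = 4.729e+07 → L_total = 10·log₁₀(4.729e+07) = 76.75 dB.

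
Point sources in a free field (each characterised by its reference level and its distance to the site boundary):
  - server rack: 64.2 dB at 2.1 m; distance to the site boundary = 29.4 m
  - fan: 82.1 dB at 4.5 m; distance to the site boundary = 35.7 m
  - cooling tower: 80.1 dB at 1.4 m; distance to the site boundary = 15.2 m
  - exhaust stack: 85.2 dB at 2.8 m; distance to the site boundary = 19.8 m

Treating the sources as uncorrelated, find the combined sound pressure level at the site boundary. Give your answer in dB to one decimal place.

70.0 dB

First find each source's level at the receiver (point-source: −20·log₁₀(r/r_ref)), then combine on an intensity basis.
server rack: 64.2 − 20·log₁₀(29.4/2.1) = 64.2 − 22.92 = 41.28 dB.
fan: 82.1 − 20·log₁₀(35.7/4.5) = 82.1 − 17.99 = 64.11 dB.
cooling tower: 80.1 − 20·log₁₀(15.2/1.4) = 80.1 − 20.71 = 59.39 dB.
exhaust stack: 85.2 − 20·log₁₀(19.8/2.8) = 85.2 − 16.99 = 68.21 dB.
Σ 10^(L/10) = 1.008e+07 → L_total = 10·log₁₀(1.008e+07) = 70.03 dB.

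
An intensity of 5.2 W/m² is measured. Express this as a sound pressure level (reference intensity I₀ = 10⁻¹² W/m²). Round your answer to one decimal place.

I/I₀ = 5.2/10⁻¹² = 5.2×10^12, and L = 10·log₁₀(I/I₀).
L = 10·(0.7160 + 12) = 127.16 dB.

127.2 dB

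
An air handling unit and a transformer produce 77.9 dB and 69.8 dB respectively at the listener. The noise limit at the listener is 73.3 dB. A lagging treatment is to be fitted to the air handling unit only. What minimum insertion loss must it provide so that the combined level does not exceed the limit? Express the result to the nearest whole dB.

7 dB

Everything except the air handling unit sums to 10^(69.8/10) = 9.550e+06 in linear terms, 69.80 dB.
The limit corresponds to 10^(73.3/10) = 2.138e+07; subtracting the fixed part leaves 1.183e+07 for the air handling unit, i.e. 70.73 dB.
Required insertion loss = 77.9 − 70.73 = 7.17 dB.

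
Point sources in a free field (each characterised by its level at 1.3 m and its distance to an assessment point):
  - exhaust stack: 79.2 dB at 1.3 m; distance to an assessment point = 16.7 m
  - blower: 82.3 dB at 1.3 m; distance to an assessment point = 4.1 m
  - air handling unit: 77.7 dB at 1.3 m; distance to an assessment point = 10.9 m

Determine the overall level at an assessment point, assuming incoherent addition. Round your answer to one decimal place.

72.7 dB

Propagate each source to the receiver with L = L_ref − 20·log₁₀(r/r_ref), then add intensities.
exhaust stack: 79.2 − 20·log₁₀(16.7/1.3) = 79.2 − 22.18 = 57.02 dB.
blower: 82.3 − 20·log₁₀(4.1/1.3) = 82.3 − 9.98 = 72.32 dB.
air handling unit: 77.7 − 20·log₁₀(10.9/1.3) = 77.7 − 18.47 = 59.23 dB.
Σ 10^(L/10) = 1.841e+07 → L_total = 10·log₁₀(1.841e+07) = 72.65 dB.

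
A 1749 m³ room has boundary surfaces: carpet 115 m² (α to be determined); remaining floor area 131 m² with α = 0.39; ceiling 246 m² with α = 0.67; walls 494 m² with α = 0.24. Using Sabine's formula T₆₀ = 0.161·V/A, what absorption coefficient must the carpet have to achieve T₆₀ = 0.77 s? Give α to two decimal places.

From T₆₀ = 0.161·V/A, the target T₆₀ = 0.77 s needs A = 0.161·1749/0.77 = 365.70 m².
Absorption from the other surfaces = 131·0.39 + 246·0.67 + 494·0.24 = 334.47 m², so the carpet must supply 31.23 m² over 115 m².
α = 31.23/115 = 0.272.

0.27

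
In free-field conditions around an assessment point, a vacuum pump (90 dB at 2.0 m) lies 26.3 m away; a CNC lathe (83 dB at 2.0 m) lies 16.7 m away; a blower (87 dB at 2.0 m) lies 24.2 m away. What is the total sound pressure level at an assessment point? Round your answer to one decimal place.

70.8 dB

First find each source's level at the receiver (point-source: −20·log₁₀(r/r_ref)), then combine on an intensity basis.
vacuum pump: 90 − 20·log₁₀(26.3/2.0) = 90 − 22.38 = 67.62 dB.
CNC lathe: 83 − 20·log₁₀(16.7/2.0) = 83 − 18.43 = 64.57 dB.
blower: 87 − 20·log₁₀(24.2/2.0) = 87 − 21.66 = 65.34 dB.
Σ 10^(L/10) = 1.207e+07 → L_total = 10·log₁₀(1.207e+07) = 70.82 dB.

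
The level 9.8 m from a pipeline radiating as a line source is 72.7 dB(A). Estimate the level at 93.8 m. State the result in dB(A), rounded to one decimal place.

62.9 dB(A)

For a line source, L₂ = L₁ − 10·log₁₀(r₂/r₁).
L₂ = 72.7 − 10·log₁₀(93.8/9.8) = 72.7 − 9.810 = 62.89 dB(A).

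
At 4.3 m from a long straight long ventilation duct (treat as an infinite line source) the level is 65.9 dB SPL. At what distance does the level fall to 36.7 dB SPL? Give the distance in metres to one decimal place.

3576.6 m

The 29.2 dB drop corresponds to a distance ratio of 10^(29.2/10) for a line source.
r₂ = 4.3·10^((65.9−36.7)/10) = 4.3·10^(29.2/10) = 3576.58 m.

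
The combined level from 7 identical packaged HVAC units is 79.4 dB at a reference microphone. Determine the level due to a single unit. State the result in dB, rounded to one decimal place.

70.9 dB

Dividing the total intensity by 7 lowers the level by 10·log₁₀ 7 = 8.451 dB: L₁ = 79.4 − 8.451.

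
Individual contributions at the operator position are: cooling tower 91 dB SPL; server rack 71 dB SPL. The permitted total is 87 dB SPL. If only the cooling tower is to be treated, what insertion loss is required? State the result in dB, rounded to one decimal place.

4.1 dB

Fixed contribution from the other source: Σ 10^(L/10) = 10^(71/10) = 1.259e+07 (71.00 dB SPL).
The limit corresponds to 10^(87/10) = 5.012e+08; subtracting the fixed part leaves 4.886e+08 for the cooling tower, i.e. 86.89 dB SPL.
So the cooling tower must be reduced from 91 to 86.89 dB SPL: IL = 4.11 dB.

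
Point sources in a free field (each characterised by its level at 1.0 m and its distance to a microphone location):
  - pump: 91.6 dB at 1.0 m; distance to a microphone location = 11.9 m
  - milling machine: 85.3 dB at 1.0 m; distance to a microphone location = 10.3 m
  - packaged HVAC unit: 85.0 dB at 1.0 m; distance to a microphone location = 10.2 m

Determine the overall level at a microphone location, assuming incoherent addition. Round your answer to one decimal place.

Apply inverse-square spreading to bring every level to the receiver, then sum 10^(L/10).
pump: 91.6 − 20·log₁₀(11.9/1.0) = 91.6 − 21.51 = 70.09 dB.
milling machine: 85.3 − 20·log₁₀(10.3/1.0) = 85.3 − 20.26 = 65.04 dB.
packaged HVAC unit: 85.0 − 20·log₁₀(10.2/1.0) = 85.0 − 20.17 = 64.83 dB.
Σ 10^(L/10) = 1.644e+07 → L_total = 10·log₁₀(1.644e+07) = 72.16 dB.

72.2 dB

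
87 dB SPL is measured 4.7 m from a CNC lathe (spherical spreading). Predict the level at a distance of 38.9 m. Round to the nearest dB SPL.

Point-source attenuation: ΔL = 20·log₁₀(r₂/r₁) = 20·log₁₀(38.9/4.7) = 18.357 dB.
L₂ = 87 − 20·log₁₀(38.9/4.7) = 87 − 18.357 = 68.64 dB SPL.

69 dB SPL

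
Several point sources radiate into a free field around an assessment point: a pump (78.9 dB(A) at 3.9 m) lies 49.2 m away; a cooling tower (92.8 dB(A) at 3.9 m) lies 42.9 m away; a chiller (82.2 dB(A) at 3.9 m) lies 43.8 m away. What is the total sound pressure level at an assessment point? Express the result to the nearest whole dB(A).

72 dB(A)

Propagate each source to the receiver with L = L_ref − 20·log₁₀(r/r_ref), then add intensities.
pump: 78.9 − 20·log₁₀(49.2/3.9) = 78.9 − 22.02 = 56.88 dB(A).
cooling tower: 92.8 − 20·log₁₀(42.9/3.9) = 92.8 − 20.83 = 71.97 dB(A).
chiller: 82.2 − 20·log₁₀(43.8/3.9) = 82.2 − 21.01 = 61.19 dB(A).
Σ 10^(L/10) = 1.755e+07 → L_total = 10·log₁₀(1.755e+07) = 72.44 dB(A).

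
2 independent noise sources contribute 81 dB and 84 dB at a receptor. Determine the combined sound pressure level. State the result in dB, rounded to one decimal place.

85.8 dB

Incoherent sources combine by intensity addition: L_total = 10·log₁₀(Σ 10^(L_i/10)).
Σ 10^(L/10) = 10^(81/10) + 10^(84/10) = 3.771e+08.
L_total = 10·log₁₀(3.771e+08) = 85.76 dB.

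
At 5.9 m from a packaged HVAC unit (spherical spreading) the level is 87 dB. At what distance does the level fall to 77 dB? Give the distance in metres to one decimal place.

18.7 m

For a point source L₁ − L₂ = 20·log₁₀(r₂/r₁), so r₂ = r₁·10^((L₁−L₂)/20).
r₂ = 5.9·10^((87−77)/20) = 5.9·10^(10.0/20) = 18.66 m.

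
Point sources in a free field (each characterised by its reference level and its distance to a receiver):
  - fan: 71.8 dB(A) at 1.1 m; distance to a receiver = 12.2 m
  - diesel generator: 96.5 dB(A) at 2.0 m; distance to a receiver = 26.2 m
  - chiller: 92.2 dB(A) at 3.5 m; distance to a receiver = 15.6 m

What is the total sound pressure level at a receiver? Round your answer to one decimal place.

Apply inverse-square spreading to bring every level to the receiver, then sum 10^(L/10).
fan: 71.8 − 20·log₁₀(12.2/1.1) = 71.8 − 20.90 = 50.90 dB(A).
diesel generator: 96.5 − 20·log₁₀(26.2/2.0) = 96.5 − 22.35 = 74.15 dB(A).
chiller: 92.2 − 20·log₁₀(15.6/3.5) = 92.2 − 12.98 = 79.22 dB(A).
Σ 10^(L/10) = 1.097e+08 → L_total = 10·log₁₀(1.097e+08) = 80.40 dB(A).

80.4 dB(A)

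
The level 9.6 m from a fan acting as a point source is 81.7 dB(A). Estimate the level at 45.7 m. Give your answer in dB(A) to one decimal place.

For a point source, L₂ = L₁ − 20·log₁₀(r₂/r₁).
L₂ = 81.7 − 20·log₁₀(45.7/9.6) = 81.7 − 13.553 = 68.15 dB(A).

68.1 dB(A)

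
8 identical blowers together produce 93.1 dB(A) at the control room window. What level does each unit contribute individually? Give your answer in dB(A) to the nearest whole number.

Dividing the total intensity by 8 lowers the level by 10·log₁₀ 8 = 9.031 dB: L₁ = 93.1 − 9.031.

84 dB(A)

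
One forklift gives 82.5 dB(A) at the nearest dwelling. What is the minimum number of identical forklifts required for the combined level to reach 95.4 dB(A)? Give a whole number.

20

Need L₁ + 10·log₁₀ N ≥ 95.4, i.e. log₁₀ N ≥ 1.29.
N ≥ 10^(12.9/10) = 19.498, so N = 20.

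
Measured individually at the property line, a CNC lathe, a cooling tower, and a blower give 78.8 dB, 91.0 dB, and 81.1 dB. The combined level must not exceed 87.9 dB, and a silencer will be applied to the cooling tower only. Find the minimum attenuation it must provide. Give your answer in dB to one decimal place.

The untreated sources together contribute 10^(78.8/10) + 10^(81.1/10) = 2.047e+08, i.e. 83.11 dB.
To meet 87.9 dB overall, the treated cooling tower may contribute at most 10^(87.9/10) − 2.047e+08 = 4.119e+08, i.e. 86.15 dB.
So the cooling tower must be reduced from 91.0 to 86.15 dB: IL = 4.85 dB.

4.9 dB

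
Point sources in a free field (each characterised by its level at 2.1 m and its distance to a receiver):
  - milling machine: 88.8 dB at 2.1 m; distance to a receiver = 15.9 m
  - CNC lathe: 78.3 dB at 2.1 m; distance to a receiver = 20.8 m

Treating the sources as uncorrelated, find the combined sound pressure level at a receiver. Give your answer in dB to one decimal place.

71.4 dB

Propagate each source to the receiver with L = L_ref − 20·log₁₀(r/r_ref), then add intensities.
milling machine: 88.8 − 20·log₁₀(15.9/2.1) = 88.8 − 17.58 = 71.22 dB.
CNC lathe: 78.3 − 20·log₁₀(20.8/2.1) = 78.3 − 19.92 = 58.38 dB.
Σ 10^(L/10) = 1.392e+07 → L_total = 10·log₁₀(1.392e+07) = 71.44 dB.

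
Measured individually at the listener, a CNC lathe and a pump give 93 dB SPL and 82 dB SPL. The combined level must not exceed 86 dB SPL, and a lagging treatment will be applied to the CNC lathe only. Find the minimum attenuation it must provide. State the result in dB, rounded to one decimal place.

9.2 dB

The untreated sources together contribute 10^(82/10) = 1.585e+08, i.e. 82.00 dB SPL.
The limit corresponds to 10^(86/10) = 3.981e+08; subtracting the fixed part leaves 2.396e+08 for the CNC lathe, i.e. 83.80 dB SPL.
Required insertion loss = 93 − 83.80 = 9.20 dB.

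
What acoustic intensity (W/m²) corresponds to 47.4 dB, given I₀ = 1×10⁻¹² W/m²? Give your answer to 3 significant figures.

5.50e-08 W/m²

I = I₀·10^(L/10) = 10⁻¹² × 10^(47.4/10) = 10^(-7.260).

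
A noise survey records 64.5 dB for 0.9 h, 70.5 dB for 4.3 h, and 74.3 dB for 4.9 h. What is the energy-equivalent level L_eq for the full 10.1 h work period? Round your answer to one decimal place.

72.6 dB

The energy average is taken in the linear domain: L_eq = 10·log₁₀[(Σ tᵢ·10^(Lᵢ/10))/T], T = 10.1 h.
Σ tᵢ·10^(Lᵢ/10) = 0.9·10^(64.5/10) + 4.3·10^(70.5/10) + 4.9·10^(74.3/10) = 1.827e+08.
L_eq = 10·log₁₀(1.827e+08/10.1) = 72.57 dB.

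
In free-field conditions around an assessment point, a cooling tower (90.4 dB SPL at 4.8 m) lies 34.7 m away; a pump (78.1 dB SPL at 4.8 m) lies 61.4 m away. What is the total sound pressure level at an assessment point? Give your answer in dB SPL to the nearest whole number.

73 dB SPL

Apply inverse-square spreading to bring every level to the receiver, then sum 10^(L/10).
cooling tower: 90.4 − 20·log₁₀(34.7/4.8) = 90.4 − 17.18 = 73.22 dB SPL.
pump: 78.1 − 20·log₁₀(61.4/4.8) = 78.1 − 22.14 = 55.96 dB SPL.
Σ 10^(L/10) = 2.138e+07 → L_total = 10·log₁₀(2.138e+07) = 73.30 dB SPL.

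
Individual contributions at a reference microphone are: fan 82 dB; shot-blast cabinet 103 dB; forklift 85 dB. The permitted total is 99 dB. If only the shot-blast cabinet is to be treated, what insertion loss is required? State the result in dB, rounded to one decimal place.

Everything except the shot-blast cabinet sums to 10^(82/10) + 10^(85/10) = 4.747e+08 in linear terms, 86.76 dB.
To meet 99 dB overall, the treated shot-blast cabinet may contribute at most 10^(99/10) − 4.747e+08 = 7.469e+09, i.e. 98.73 dB.
Required insertion loss = 103 − 98.73 = 4.27 dB.

4.3 dB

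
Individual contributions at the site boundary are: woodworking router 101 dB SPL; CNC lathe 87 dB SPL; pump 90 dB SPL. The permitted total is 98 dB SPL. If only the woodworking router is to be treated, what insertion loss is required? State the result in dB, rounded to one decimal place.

Everything except the woodworking router sums to 10^(87/10) + 10^(90/10) = 1.501e+09 in linear terms, 91.76 dB SPL.
The limit corresponds to 10^(98/10) = 6.310e+09; subtracting the fixed part leaves 4.808e+09 for the woodworking router, i.e. 96.82 dB SPL.
So the woodworking router must be reduced from 101 to 96.82 dB SPL: IL = 4.18 dB.

4.2 dB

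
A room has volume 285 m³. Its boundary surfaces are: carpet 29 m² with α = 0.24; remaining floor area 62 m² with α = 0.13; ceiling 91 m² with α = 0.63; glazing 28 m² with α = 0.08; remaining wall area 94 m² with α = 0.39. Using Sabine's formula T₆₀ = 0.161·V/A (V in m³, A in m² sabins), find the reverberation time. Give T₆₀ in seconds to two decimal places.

Total absorption A = 29·0.24 + 62·0.13 + 91·0.63 + 28·0.08 + 94·0.39 = 111.25 m² sabins.
T₆₀ = 0.161 × 285 / 111.25 = 0.412 s.

0.41 s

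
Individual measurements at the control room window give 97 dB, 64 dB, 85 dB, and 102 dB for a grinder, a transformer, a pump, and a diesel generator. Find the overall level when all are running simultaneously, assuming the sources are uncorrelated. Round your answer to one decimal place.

103.3 dB

Incoherent sources combine by intensity addition: L_total = 10·log₁₀(Σ 10^(L_i/10)).
Σ 10^(L/10) = 10^(97/10) + 10^(64/10) + 10^(85/10) + 10^(102/10) = 2.118e+10.
L_total = 10·log₁₀(2.118e+10) = 103.26 dB.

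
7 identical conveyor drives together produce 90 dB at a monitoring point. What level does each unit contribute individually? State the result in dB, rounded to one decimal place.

Dividing the total intensity by 7 lowers the level by 10·log₁₀ 7 = 8.451 dB: L₁ = 90 − 8.451.

81.5 dB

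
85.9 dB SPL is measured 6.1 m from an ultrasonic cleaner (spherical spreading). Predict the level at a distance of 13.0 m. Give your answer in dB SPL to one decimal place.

For a point source, L₂ = L₁ − 20·log₁₀(r₂/r₁).
L₂ = 85.9 − 20·log₁₀(13.0/6.1) = 85.9 − 6.572 = 79.33 dB SPL.

79.3 dB SPL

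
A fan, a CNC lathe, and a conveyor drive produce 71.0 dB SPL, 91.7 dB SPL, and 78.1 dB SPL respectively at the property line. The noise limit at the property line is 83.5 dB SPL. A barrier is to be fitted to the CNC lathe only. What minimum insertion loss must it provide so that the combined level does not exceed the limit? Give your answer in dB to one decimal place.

10.0 dB

Everything except the CNC lathe sums to 10^(71.0/10) + 10^(78.1/10) = 7.715e+07 in linear terms, 78.87 dB SPL.
The limit corresponds to 10^(83.5/10) = 2.239e+08; subtracting the fixed part leaves 1.467e+08 for the CNC lathe, i.e. 81.66 dB SPL.
So the CNC lathe must be reduced from 91.7 to 81.66 dB SPL: IL = 10.04 dB.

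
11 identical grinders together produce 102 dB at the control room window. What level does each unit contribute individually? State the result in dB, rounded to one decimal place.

Dividing the total intensity by 11 lowers the level by 10·log₁₀ 11 = 10.414 dB: L₁ = 102 − 10.414.

91.6 dB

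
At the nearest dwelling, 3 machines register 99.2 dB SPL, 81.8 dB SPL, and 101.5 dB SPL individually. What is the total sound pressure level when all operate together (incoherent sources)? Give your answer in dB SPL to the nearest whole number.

104 dB SPL

For uncorrelated sources the intensities add, so convert each level to linear form, sum, and take 10·log₁₀ of the total.
Σ 10^(L/10) = 10^(99.2/10) + 10^(81.8/10) + 10^(101.5/10) = 2.259e+10.
L_total = 10·log₁₀(2.259e+10) = 103.54 dB SPL.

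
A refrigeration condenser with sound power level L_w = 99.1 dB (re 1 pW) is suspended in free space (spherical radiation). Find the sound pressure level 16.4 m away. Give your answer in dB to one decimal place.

63.8 dB

Free-field spherical radiation: L_p = L_w − 10·log₁₀(4π·r²), r = 16.4 m.
4π·r² = 3380 m², 10·log₁₀ of that is 35.289 dB.
L_p = 99.1 − 35.289 = 63.81 dB.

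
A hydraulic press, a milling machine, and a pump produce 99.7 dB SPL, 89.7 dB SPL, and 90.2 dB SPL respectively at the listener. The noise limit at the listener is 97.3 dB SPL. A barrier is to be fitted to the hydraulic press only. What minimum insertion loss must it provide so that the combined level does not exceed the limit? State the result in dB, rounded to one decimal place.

Fixed contribution from the other sources: Σ 10^(L/10) = 10^(89.7/10) + 10^(90.2/10) = 1.980e+09 (92.97 dB SPL).
To meet 97.3 dB SPL overall, the treated hydraulic press may contribute at most 10^(97.3/10) − 1.980e+09 = 3.390e+09, i.e. 95.30 dB SPL.
Required insertion loss = 99.7 − 95.30 = 4.40 dB.

4.4 dB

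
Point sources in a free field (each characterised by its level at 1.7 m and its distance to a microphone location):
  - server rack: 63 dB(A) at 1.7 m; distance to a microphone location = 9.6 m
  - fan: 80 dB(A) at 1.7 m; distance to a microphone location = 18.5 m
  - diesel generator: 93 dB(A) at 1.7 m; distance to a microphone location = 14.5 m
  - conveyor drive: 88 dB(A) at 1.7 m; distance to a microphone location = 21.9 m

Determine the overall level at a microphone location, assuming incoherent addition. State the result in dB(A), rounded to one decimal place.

Apply inverse-square spreading to bring every level to the receiver, then sum 10^(L/10).
server rack: 63 − 20·log₁₀(9.6/1.7) = 63 − 15.04 = 47.96 dB(A).
fan: 80 − 20·log₁₀(18.5/1.7) = 80 − 20.73 = 59.27 dB(A).
diesel generator: 93 − 20·log₁₀(14.5/1.7) = 93 − 18.62 = 74.38 dB(A).
conveyor drive: 88 − 20·log₁₀(21.9/1.7) = 88 − 22.20 = 65.80 dB(A).
Σ 10^(L/10) = 3.213e+07 → L_total = 10·log₁₀(3.213e+07) = 75.07 dB(A).

75.1 dB(A)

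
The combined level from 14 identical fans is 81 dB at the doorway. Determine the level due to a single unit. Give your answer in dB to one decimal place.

For N identical incoherent sources L_total = L₁ + 10·log₁₀ N, so L₁ = 81 − 10·log₁₀(14) = 81 − 11.461.

69.5 dB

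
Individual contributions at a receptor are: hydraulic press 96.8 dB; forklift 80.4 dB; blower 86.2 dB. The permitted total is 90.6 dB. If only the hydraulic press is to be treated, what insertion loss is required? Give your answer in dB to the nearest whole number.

Everything except the hydraulic press sums to 10^(80.4/10) + 10^(86.2/10) = 5.265e+08 in linear terms, 87.21 dB.
To meet 90.6 dB overall, the treated hydraulic press may contribute at most 10^(90.6/10) − 5.265e+08 = 6.216e+08, i.e. 87.94 dB.
So the hydraulic press must be reduced from 96.8 to 87.94 dB: IL = 8.86 dB.

9 dB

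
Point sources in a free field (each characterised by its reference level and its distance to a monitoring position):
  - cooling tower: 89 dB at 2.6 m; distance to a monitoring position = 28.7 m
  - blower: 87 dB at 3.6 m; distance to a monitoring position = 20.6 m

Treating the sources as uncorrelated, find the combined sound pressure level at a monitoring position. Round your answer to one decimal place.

73.4 dB

First find each source's level at the receiver (point-source: −20·log₁₀(r/r_ref)), then combine on an intensity basis.
cooling tower: 89 − 20·log₁₀(28.7/2.6) = 89 − 20.86 = 68.14 dB.
blower: 87 − 20·log₁₀(20.6/3.6) = 87 − 15.15 = 71.85 dB.
Σ 10^(L/10) = 2.183e+07 → L_total = 10·log₁₀(2.183e+07) = 73.39 dB.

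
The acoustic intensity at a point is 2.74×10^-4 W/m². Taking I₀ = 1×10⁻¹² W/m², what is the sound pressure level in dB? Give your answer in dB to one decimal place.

Dividing by I₀ shifts the exponent by 12: I/I₀ = 2.74×10^8.
L = 10·(0.4378 + 8) = 84.38 dB.

84.4 dB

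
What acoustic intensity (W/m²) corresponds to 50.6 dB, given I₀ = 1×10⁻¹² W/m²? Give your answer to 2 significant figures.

1.1e-07 W/m²

I = I₀·10^(L/10) = 10⁻¹² × 10^(50.6/10) = 10^(-6.940).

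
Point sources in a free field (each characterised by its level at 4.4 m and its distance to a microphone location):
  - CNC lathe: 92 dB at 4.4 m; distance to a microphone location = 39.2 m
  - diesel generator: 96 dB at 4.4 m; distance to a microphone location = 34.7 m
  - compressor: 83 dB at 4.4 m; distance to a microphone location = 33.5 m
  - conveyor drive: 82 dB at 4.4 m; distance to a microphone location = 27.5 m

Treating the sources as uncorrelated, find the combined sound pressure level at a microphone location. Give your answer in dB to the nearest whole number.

80 dB

Propagate each source to the receiver with L = L_ref − 20·log₁₀(r/r_ref), then add intensities.
CNC lathe: 92 − 20·log₁₀(39.2/4.4) = 92 − 19.00 = 73.00 dB.
diesel generator: 96 − 20·log₁₀(34.7/4.4) = 96 − 17.94 = 78.06 dB.
compressor: 83 − 20·log₁₀(33.5/4.4) = 83 − 17.63 = 65.37 dB.
conveyor drive: 82 − 20·log₁₀(27.5/4.4) = 82 − 15.92 = 66.08 dB.
Σ 10^(L/10) = 9.148e+07 → L_total = 10·log₁₀(9.148e+07) = 79.61 dB.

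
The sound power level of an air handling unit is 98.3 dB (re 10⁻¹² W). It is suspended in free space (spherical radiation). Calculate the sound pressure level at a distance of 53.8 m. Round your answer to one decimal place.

52.7 dB

L_p = L_w − 10·log₁₀(4π·r²) with r = 53.8 m.
4π·r² = 3.637e+04 m², 10·log₁₀ of that is 45.608 dB.
L_p = 98.3 − 45.608 = 52.69 dB.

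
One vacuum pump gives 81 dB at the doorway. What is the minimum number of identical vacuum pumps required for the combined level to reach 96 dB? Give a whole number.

The shortfall is 96 − 81 = 15.0 dB, and N units add 10·log₁₀ N, so need 10·log₁₀ N ≥ 15.0.
N ≥ 10^(15.0/10) = 31.623, so N = 32.

32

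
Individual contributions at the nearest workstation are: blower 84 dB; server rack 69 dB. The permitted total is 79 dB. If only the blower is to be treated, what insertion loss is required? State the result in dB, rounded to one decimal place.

5.5 dB

The untreated sources together contribute 10^(69/10) = 7.943e+06, i.e. 69.00 dB.
The limit corresponds to 10^(79/10) = 7.943e+07; subtracting the fixed part leaves 7.149e+07 for the blower, i.e. 78.54 dB.
Required insertion loss = 84 − 78.54 = 5.46 dB.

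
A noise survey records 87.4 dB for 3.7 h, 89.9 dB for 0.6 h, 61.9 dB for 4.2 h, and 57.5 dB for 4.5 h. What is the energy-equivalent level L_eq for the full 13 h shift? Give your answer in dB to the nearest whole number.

Weight each interval's intensity by its duration and average over T = 13 h:
Σ tᵢ·10^(Lᵢ/10) = 3.7·10^(87.4/10) + 0.6·10^(89.9/10) + 4.2·10^(61.9/10) + 4.5·10^(57.5/10) = 2.629e+09.
L_eq = 10·log₁₀(2.629e+09/13) = 83.06 dB.

83 dB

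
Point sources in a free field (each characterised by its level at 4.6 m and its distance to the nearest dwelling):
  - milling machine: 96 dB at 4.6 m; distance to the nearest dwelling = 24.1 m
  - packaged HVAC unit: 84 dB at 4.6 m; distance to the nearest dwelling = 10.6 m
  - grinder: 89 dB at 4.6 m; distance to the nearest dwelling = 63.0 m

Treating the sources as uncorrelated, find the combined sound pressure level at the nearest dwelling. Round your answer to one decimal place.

First find each source's level at the receiver (point-source: −20·log₁₀(r/r_ref)), then combine on an intensity basis.
milling machine: 96 − 20·log₁₀(24.1/4.6) = 96 − 14.39 = 81.61 dB.
packaged HVAC unit: 84 − 20·log₁₀(10.6/4.6) = 84 − 7.25 = 76.75 dB.
grinder: 89 − 20·log₁₀(63.0/4.6) = 89 − 22.73 = 66.27 dB.
Σ 10^(L/10) = 1.966e+08 → L_total = 10·log₁₀(1.966e+08) = 82.94 dB.

82.9 dB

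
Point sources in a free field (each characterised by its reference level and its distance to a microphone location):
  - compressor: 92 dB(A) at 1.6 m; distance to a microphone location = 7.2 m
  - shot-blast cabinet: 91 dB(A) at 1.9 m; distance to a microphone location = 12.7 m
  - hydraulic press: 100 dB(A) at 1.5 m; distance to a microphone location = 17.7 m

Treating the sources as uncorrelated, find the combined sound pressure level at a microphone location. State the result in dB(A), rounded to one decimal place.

82.5 dB(A)

Propagate each source to the receiver with L = L_ref − 20·log₁₀(r/r_ref), then add intensities.
compressor: 92 − 20·log₁₀(7.2/1.6) = 92 − 13.06 = 78.94 dB(A).
shot-blast cabinet: 91 − 20·log₁₀(12.7/1.9) = 91 − 16.50 = 74.50 dB(A).
hydraulic press: 100 − 20·log₁₀(17.7/1.5) = 100 − 21.44 = 78.56 dB(A).
Σ 10^(L/10) = 1.783e+08 → L_total = 10·log₁₀(1.783e+08) = 82.51 dB(A).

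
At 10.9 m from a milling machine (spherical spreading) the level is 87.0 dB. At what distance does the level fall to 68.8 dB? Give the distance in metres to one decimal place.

88.6 m

Point-source spreading drops the level by 20·log₁₀(r₂/r₁); inverting, r₂/r₁ = 10^(ΔL/20).
r₂ = 10.9·10^((87.0−68.8)/20) = 10.9·10^(18.2/20) = 88.60 m.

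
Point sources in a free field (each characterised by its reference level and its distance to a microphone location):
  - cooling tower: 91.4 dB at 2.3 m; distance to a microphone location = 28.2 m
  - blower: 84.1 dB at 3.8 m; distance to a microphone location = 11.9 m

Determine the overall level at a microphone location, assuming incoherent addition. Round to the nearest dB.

75 dB

Propagate each source to the receiver with L = L_ref − 20·log₁₀(r/r_ref), then add intensities.
cooling tower: 91.4 − 20·log₁₀(28.2/2.3) = 91.4 − 21.77 = 69.63 dB.
blower: 84.1 − 20·log₁₀(11.9/3.8) = 84.1 − 9.92 = 74.18 dB.
Σ 10^(L/10) = 3.539e+07 → L_total = 10·log₁₀(3.539e+07) = 75.49 dB.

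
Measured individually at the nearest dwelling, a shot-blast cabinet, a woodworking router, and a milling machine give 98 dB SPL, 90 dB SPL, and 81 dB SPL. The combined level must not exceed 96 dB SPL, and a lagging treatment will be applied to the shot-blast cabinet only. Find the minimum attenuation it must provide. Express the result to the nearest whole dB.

Everything except the shot-blast cabinet sums to 10^(90/10) + 10^(81/10) = 1.126e+09 in linear terms, 90.51 dB SPL.
To meet 96 dB SPL overall, the treated shot-blast cabinet may contribute at most 10^(96/10) − 1.126e+09 = 2.855e+09, i.e. 94.56 dB SPL.
So the shot-blast cabinet must be reduced from 98 to 94.56 dB SPL: IL = 3.44 dB.

3 dB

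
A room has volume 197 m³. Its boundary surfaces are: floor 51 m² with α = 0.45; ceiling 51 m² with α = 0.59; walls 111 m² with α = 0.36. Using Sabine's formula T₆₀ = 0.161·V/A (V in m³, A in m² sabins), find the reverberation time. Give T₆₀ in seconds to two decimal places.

Summing Sᵢαᵢ: 51·0.45 + 51·0.59 + 111·0.36 = 93.00 m².
T₆₀ = 0.161·V/A = 0.161·197/93.00 = 0.341 s.

0.34 s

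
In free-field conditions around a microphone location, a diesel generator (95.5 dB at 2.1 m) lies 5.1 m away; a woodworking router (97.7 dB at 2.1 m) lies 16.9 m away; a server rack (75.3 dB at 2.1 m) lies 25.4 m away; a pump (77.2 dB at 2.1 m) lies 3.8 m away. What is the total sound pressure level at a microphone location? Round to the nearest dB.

89 dB

Apply inverse-square spreading to bring every level to the receiver, then sum 10^(L/10).
diesel generator: 95.5 − 20·log₁₀(5.1/2.1) = 95.5 − 7.71 = 87.79 dB.
woodworking router: 97.7 − 20·log₁₀(16.9/2.1) = 97.7 − 18.11 = 79.59 dB.
server rack: 75.3 − 20·log₁₀(25.4/2.1) = 75.3 − 21.65 = 53.65 dB.
pump: 77.2 − 20·log₁₀(3.8/2.1) = 77.2 − 5.15 = 72.05 dB.
Σ 10^(L/10) = 7.088e+08 → L_total = 10·log₁₀(7.088e+08) = 88.51 dB.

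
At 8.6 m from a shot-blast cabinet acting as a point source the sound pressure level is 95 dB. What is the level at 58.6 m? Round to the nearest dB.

For a point source, L₂ = L₁ − 20·log₁₀(r₂/r₁).
L₂ = 95 − 20·log₁₀(58.6/8.6) = 95 − 16.668 = 78.33 dB.

78 dB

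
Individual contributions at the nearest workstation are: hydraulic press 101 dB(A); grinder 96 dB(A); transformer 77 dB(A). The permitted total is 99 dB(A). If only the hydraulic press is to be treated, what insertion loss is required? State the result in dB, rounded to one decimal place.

5.1 dB

Fixed contribution from the other sources: Σ 10^(L/10) = 10^(96/10) + 10^(77/10) = 4.031e+09 (96.05 dB(A)).
The limit corresponds to 10^(99/10) = 7.943e+09; subtracting the fixed part leaves 3.912e+09 for the hydraulic press, i.e. 95.92 dB(A).
Required insertion loss = 101 − 95.92 = 5.08 dB.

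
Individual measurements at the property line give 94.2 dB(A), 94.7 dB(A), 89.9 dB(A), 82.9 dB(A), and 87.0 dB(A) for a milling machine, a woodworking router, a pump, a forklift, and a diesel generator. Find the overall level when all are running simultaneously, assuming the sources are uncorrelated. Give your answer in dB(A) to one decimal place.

Incoherent sources combine by intensity addition: L_total = 10·log₁₀(Σ 10^(L_i/10)).
Σ 10^(L/10) = 10^(94.2/10) + 10^(94.7/10) + 10^(89.9/10) + 10^(82.9/10) + 10^(87.0/10) = 7.255e+09.
L_total = 10·log₁₀(7.255e+09) = 98.61 dB(A).

98.6 dB(A)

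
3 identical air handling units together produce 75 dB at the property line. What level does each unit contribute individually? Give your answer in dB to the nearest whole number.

70 dB

Dividing the total intensity by 3 lowers the level by 10·log₁₀ 3 = 4.771 dB: L₁ = 75 − 4.771.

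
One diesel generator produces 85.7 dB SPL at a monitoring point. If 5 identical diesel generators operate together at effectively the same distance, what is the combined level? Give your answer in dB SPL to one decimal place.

L_total = L₁ + 10·log₁₀ N for N identical incoherent sources.
L_total = 85.7 + 10·log₁₀(5) = 85.7 + 6.990 = 92.69 dB SPL.

92.7 dB SPL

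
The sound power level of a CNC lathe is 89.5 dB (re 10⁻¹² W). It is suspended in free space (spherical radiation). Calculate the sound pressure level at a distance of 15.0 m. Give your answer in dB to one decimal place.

The power spreads over a sphere of area 4π·r², so L_p = L_w − 10·log₁₀(4π·r²).
4π·r² = 2827 m², 10·log₁₀ of that is 34.514 dB.
L_p = 89.5 − 34.514 = 54.99 dB.

55.0 dB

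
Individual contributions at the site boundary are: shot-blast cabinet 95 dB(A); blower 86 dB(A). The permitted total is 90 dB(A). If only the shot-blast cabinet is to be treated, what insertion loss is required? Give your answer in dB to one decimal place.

Everything except the shot-blast cabinet sums to 10^(86/10) = 3.981e+08 in linear terms, 86.00 dB(A).
To meet 90 dB(A) overall, the treated shot-blast cabinet may contribute at most 10^(90/10) − 3.981e+08 = 6.019e+08, i.e. 87.80 dB(A).
Required insertion loss = 95 − 87.80 = 7.20 dB.

7.2 dB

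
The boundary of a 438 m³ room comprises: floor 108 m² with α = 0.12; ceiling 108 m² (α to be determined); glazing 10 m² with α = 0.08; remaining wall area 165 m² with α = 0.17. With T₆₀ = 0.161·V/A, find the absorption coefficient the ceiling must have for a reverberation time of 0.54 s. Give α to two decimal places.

A = 0.161·V/T₆₀ = 0.161·438/0.54 = 130.59 m² sabins.
Absorption from the other surfaces = 108·0.12 + 10·0.08 + 165·0.17 = 41.81 m², so the ceiling must supply 88.78 m² over 108 m².
α = 88.78/108 = 0.822.

0.82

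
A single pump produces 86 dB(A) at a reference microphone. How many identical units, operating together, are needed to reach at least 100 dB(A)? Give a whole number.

26

Need L₁ + 10·log₁₀ N ≥ 100, i.e. log₁₀ N ≥ 1.40.
N ≥ 10^(14.0/10) = 25.119, so N = 26.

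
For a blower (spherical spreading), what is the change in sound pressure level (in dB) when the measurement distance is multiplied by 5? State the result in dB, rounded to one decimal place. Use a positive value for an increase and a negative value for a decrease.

-14.0 dB

A point source loses 6 dB per doubling of distance; generally ΔL = −20·log₁₀(r₂/r₁).
ΔL = −20·log₁₀(5) = -13.98 dB.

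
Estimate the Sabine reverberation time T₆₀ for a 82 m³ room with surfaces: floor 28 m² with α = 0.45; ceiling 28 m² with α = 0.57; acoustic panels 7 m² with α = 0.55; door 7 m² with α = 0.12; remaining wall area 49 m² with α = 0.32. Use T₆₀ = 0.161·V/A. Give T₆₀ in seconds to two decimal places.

A = Σ Sᵢαᵢ = 28·0.45 + 28·0.57 + 7·0.55 + 7·0.12 + 49·0.32 = 48.93 m².
T₆₀ = 0.161 × 82 / 48.93 = 0.270 s.

0.27 s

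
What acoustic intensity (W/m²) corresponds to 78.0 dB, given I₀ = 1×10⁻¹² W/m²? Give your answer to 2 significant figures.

I = I₀·10^(L/10) = 10⁻¹² × 10^(78.0/10) = 10^(-4.200).

6.3e-05 W/m²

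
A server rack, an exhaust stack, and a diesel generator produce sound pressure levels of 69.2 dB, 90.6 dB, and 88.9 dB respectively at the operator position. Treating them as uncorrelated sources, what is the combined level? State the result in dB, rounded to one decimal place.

92.9 dB

Incoherent sources combine by intensity addition: L_total = 10·log₁₀(Σ 10^(L_i/10)).
Σ 10^(L/10) = 10^(69.2/10) + 10^(90.6/10) + 10^(88.9/10) = 1.933e+09.
L_total = 10·log₁₀(1.933e+09) = 92.86 dB.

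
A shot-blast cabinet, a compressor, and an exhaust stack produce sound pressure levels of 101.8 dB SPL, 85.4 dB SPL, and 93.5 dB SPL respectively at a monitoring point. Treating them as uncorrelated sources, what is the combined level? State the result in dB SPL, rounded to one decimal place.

102.5 dB SPL

For uncorrelated sources the intensities add, so convert each level to linear form, sum, and take 10·log₁₀ of the total.
Σ 10^(L/10) = 10^(101.8/10) + 10^(85.4/10) + 10^(93.5/10) = 1.772e+10.
L_total = 10·log₁₀(1.772e+10) = 102.48 dB SPL.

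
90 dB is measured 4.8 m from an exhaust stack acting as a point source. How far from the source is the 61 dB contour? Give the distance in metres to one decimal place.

135.3 m

The 29.0 dB drop corresponds to a distance ratio of 10^(29.0/20) for a point source.
r₂ = 4.8·10^((90−61)/20) = 4.8·10^(29.0/20) = 135.28 m.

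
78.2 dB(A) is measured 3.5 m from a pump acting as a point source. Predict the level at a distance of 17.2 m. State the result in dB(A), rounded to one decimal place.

64.4 dB(A)

Spherical spreading from a point source gives a 20·log₁₀(r₂/r₁) drop.
L₂ = 78.2 − 20·log₁₀(17.2/3.5) = 78.2 − 13.829 = 64.37 dB(A).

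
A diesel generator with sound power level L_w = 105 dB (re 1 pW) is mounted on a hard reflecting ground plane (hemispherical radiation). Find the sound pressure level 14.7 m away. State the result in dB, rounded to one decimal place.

The power spreads over a hemisphere of area 2π·r², so L_p = L_w − 10·log₁₀(2π·r²).
2π·r² = 1358 m², 10·log₁₀ of that is 31.328 dB.
L_p = 105 − 31.328 = 73.67 dB.

73.7 dB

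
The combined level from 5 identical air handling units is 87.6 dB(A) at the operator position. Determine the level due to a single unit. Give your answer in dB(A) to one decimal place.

For N identical incoherent sources L_total = L₁ + 10·log₁₀ N, so L₁ = 87.6 − 10·log₁₀(5) = 87.6 − 6.990.

80.6 dB(A)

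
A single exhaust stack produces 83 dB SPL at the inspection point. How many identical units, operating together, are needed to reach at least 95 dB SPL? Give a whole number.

The shortfall is 95 − 83 = 12.0 dB, and N units add 10·log₁₀ N, so need 10·log₁₀ N ≥ 12.0.
N ≥ 10^(12.0/10) = 15.849, so N = 16.

16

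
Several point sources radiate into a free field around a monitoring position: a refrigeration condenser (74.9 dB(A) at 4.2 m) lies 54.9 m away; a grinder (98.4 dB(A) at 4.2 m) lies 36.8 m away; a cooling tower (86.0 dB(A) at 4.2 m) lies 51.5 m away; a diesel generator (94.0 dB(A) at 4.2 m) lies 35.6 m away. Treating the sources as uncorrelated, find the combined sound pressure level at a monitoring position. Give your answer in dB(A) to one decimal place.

81.1 dB(A)

Propagate each source to the receiver with L = L_ref − 20·log₁₀(r/r_ref), then add intensities.
refrigeration condenser: 74.9 − 20·log₁₀(54.9/4.2) = 74.9 − 22.33 = 52.57 dB(A).
grinder: 98.4 − 20·log₁₀(36.8/4.2) = 98.4 − 18.85 = 79.55 dB(A).
cooling tower: 86.0 − 20·log₁₀(51.5/4.2) = 86.0 − 21.77 = 64.23 dB(A).
diesel generator: 94.0 − 20·log₁₀(35.6/4.2) = 94.0 − 18.56 = 75.44 dB(A).
Σ 10^(L/10) = 1.279e+08 → L_total = 10·log₁₀(1.279e+08) = 81.07 dB(A).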